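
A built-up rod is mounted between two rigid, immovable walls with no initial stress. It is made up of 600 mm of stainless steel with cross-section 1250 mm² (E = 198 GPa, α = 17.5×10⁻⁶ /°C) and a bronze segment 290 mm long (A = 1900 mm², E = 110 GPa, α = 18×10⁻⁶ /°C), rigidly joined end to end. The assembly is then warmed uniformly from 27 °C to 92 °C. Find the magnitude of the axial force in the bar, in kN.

With the walls removed the bar would change length by δ_free = Σ αᵢΔT Lᵢ = 17.5×10⁻⁶×65×600 + 18×10⁻⁶×65×290 = 1.022 mm.
The walls prevent any net length change, so an axial force P (same in every segment) develops. Compatibility: P · Σ Lᵢ/(AᵢEᵢ) = δ_free.
The series flexibility is Σ Lᵢ/(AᵢEᵢ) = 600/(1250×198×10³) + 290/(1900×110×10³) = 3.812×10⁻⁶ mm/N.
P = 1.022 / 3.812×10⁻⁶ = 268100 N = 268.1 kN, compressive.

P ≈ 268 kN (compressive)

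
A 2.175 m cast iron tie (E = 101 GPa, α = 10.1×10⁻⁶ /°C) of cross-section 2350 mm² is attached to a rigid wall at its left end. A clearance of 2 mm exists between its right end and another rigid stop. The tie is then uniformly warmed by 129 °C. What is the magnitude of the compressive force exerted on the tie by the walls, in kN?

Free thermal elongation = αΔT L = 10.1×10⁻⁶ × 129 × 2175 = 2.834 mm.
After closing the 2 mm clearance, 2.834 − 2 = 0.8338 mm of expansion remains to be suppressed by the wall.
That suppressed elongation corresponds to σ = E·Δ/L = 101×10³ × 0.8338/2175 = 38.72 MPa.
P = σA = 38.72 × 2350 = 90.99 kN.

P ≈ 91 kN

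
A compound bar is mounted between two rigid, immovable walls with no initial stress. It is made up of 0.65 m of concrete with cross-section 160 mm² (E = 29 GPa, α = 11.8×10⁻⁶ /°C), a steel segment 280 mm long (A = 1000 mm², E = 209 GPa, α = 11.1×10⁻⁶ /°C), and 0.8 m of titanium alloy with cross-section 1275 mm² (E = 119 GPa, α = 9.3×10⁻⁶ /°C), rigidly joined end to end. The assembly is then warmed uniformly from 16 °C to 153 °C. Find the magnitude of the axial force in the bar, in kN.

P ≈ 17 kN (compressive)

Free thermal expansion of the whole bar: Σ αᵢΔT Lᵢ = 11.8×10⁻⁶×137×650 + 11.1×10⁻⁶×137×280 + 9.3×10⁻⁶×137×800 = 2.496 mm.
The walls prevent any net length change, so an axial force P (same in every segment) develops. Compatibility: P · Σ Lᵢ/(AᵢEᵢ) = δ_free.
Σ Lᵢ/(AᵢEᵢ) = 650/(160×29×10³) + 280/(1000×209×10³) + 800/(1275×119×10³) = 0.0001467 mm/N.
So P = 2.496 / 0.0001467 = 17.01 kN, compressive.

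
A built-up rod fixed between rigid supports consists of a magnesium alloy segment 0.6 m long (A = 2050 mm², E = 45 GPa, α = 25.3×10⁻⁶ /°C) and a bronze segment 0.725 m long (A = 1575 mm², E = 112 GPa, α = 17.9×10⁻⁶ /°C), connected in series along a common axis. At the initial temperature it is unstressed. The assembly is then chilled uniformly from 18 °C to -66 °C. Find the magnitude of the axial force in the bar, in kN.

If the supports were absent, the total length change would be Σ αᵢΔT Lᵢ = 25.3×10⁻⁶×84×600 + 17.9×10⁻⁶×84×725 = 2.365 mm.
Since the ends are fixed, an axial force P builds up, equal in every segment, with P · Σ Lᵢ/(AᵢEᵢ) = δ_free.
The series flexibility is Σ Lᵢ/(AᵢEᵢ) = 600/(2050×45×10³) + 725/(1575×112×10³) = 1.061×10⁻⁵ mm/N.
P = 2.365 / 1.061×10⁻⁵ = 222800 N = 222.8 kN, tensile.

P ≈ 223 kN (tensile)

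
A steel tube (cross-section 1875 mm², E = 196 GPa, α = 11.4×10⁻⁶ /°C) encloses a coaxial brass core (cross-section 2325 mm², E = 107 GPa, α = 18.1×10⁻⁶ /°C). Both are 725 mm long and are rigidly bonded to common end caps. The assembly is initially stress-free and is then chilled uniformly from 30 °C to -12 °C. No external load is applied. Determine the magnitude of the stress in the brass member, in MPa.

Equilibrium of a rigid end plate with no external load gives equal and opposite internal forces ±P in the two members. Since α_{brass} > α_{steel}, cooling drives the brass into tension and the steel into compression.
Equating the net (thermal + elastic) strains gives |α₁ − α₂|·ΔT = P·[1/(A₁E₁) + 1/(A₂E₂)].
|α₁ − α₂|·ΔT = 6.7×10⁻⁶ × 42 = 0.0002814.
1/(A₁E₁) + 1/(A₂E₂) = 1/(1875×196×10³) + 1/(2325×107×10³) = 6.741×10⁻⁹ N⁻¹.
P = 0.0002814 / 6.741×10⁻⁹ = 41750 N = 41.75 kN.
σ_{brass} = P/A₂ = 41750/2325 = 17.96 MPa, tensile.

σ ≈ 18 MPa (tensile)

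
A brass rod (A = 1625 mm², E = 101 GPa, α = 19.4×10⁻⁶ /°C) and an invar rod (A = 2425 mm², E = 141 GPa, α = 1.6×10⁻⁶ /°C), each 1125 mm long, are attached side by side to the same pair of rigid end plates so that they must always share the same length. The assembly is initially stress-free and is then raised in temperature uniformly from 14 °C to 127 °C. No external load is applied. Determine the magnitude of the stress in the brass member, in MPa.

σ ≈ 137 MPa (compressive)

Both members must finish at the same length. With the larger α, the brass tends to over-expand; the plates restrain it, putting the brass in compression and the invar in tension. With no external load the two internal forces are equal and opposite, magnitude P.
Equating the net (thermal + elastic) strains gives |α₁ − α₂|·ΔT = P·[1/(A₁E₁) + 1/(A₂E₂)].
|α₁ − α₂|·ΔT = 17.8×10⁻⁶ × 113 = 0.002011.
1/(A₁E₁) + 1/(A₂E₂) = 1/(1625×101×10³) + 1/(2425×141×10³) = 9.018×10⁻⁹ N⁻¹.
So P = 0.002011 / 9.018×10⁻⁹ = 223.1 kN.
σ_{brass} = P/A₁ = 223100/1625 = 137.3 MPa, compressive.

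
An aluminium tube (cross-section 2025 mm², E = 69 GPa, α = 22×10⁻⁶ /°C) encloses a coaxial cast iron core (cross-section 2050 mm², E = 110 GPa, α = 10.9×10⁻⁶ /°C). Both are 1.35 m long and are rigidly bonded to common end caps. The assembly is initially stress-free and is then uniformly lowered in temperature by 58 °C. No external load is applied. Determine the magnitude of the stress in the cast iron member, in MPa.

Equilibrium of a rigid end plate with no external load gives equal and opposite internal forces ±P in the two members. Since α_{aluminium} > α_{cast iron}, cooling drives the aluminium into tension and the cast iron into compression.
Setting the final lengths equal and cancelling L: (α₁ − α₂)ΔT = P/(A₁E₁) + P/(A₂E₂).
|α₁ − α₂|·ΔT = 11.1×10⁻⁶ × 58 = 0.0006438.
1/(A₁E₁) + 1/(A₂E₂) = 1/(2025×69×10³) + 1/(2050×110×10³) = 1.159×10⁻⁸ N⁻¹.
P = 0.0006438 / 1.159×10⁻⁸ = 55540 N = 55.54 kN.
σ_{cast iron} = P/A₂ = 55540/2050 = 27.09 MPa, compressive.

σ ≈ 27.1 MPa (compressive)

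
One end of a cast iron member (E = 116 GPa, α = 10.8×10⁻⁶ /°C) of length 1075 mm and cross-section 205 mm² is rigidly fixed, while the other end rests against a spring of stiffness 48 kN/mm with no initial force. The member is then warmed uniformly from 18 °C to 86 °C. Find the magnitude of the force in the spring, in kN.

P ≈ 12 kN

If the spring were absent the member would lengthen by αΔT L = 10.8×10⁻⁶ × 68 × 1075 = 0.7895 mm.
Let P be the compressive force at the spring. The member shortens elastically by PL/(AE) and the spring compresses by P/k; together these equal δ_free.
So P = δ_free / [L/(AE) + 1/k] = 0.7895 / [ 1075/(205×116×10³) + 1/(48×10³) ].
P = 0.7895 / 6.604×10⁻⁵ = 11950 N.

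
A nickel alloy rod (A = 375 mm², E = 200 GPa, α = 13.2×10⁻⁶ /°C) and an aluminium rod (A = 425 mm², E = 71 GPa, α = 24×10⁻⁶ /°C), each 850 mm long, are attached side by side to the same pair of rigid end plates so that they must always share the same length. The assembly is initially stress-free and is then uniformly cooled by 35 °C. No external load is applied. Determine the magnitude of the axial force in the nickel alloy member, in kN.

P ≈ 8.13 kN (compressive in the nickel alloy)

Equilibrium of a rigid end plate with no external load gives equal and opposite internal forces ±P in the two members. Since α_{aluminium} > α_{nickel alloy}, cooling drives the aluminium into tension and the nickel alloy into compression.
Compatibility of the two members (thermal + elastic change equal): (α₁ − α₂)ΔT = P·[1/(A₁E₁) + 1/(A₂E₂)].
|α₁ − α₂|·ΔT = 10.8×10⁻⁶ × 35 = 0.000378.
1/(A₁E₁) + 1/(A₂E₂) = 1/(375×200×10³) + 1/(425×71×10³) = 4.647×10⁻⁸ N⁻¹.
P = 0.000378 / 4.647×10⁻⁸ = 8134 N = 8.134 kN.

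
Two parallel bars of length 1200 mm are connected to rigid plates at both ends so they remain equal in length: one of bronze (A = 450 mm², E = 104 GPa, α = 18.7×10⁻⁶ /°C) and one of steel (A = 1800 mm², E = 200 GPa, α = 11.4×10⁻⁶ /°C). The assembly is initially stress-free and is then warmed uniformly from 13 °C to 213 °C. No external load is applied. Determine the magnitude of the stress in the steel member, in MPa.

σ ≈ 33.6 MPa (tensile)

The bronze has the larger α, so on heating it would change length more than the steel if both were free. The rigid plates force a common final length, so the bronze is put into compression and the steel into tension, with equal and opposite forces P (no external load).
Setting the final lengths equal and cancelling L: (α₁ − α₂)ΔT = P/(A₁E₁) + P/(A₂E₂).
|α₁ − α₂|·ΔT = 7.3×10⁻⁶ × 200 = 0.00146.
1/(A₁E₁) + 1/(A₂E₂) = 1/(450×104×10³) + 1/(1800×200×10³) = 2.415×10⁻⁸ N⁻¹.
So P = 0.00146 / 2.415×10⁻⁸ = 60.47 kN.
σ_{steel} = P/A₂ = 60470/1800 = 33.59 MPa, tensile.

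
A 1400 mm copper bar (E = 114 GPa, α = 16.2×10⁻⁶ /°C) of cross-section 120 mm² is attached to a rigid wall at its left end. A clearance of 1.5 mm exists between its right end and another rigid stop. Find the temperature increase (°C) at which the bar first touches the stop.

The gap closes when αΔT L = 1.5 mm, since the bar is still unstressed at that instant.
ΔT = 1.5 / (16.2×10⁻⁶ × 1400) = 66.14 °C.

ΔT ≈ 66.1 °C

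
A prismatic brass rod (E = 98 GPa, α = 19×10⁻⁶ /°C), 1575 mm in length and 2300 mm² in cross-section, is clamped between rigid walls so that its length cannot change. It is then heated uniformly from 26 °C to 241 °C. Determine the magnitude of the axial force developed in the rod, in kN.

P ≈ 921 kN (compressive)

With zero net strain, σ = E·αΔT = 98 GPa × 19×10⁻⁶ × 215 = 400.3 MPa.
Then P = σA = 400.3 × 2300 mm² = 920.8 kN, compressive.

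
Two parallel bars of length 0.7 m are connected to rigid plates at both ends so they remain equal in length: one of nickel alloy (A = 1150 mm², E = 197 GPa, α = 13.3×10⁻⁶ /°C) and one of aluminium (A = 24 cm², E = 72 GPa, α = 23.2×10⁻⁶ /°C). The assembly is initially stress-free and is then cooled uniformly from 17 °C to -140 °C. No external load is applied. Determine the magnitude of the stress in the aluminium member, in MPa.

σ ≈ 63.5 MPa (tensile)

The aluminium has the larger α, so on cooling it would change length more than the nickel alloy if both were free. The rigid plates force a common final length, so the aluminium is put into tension and the nickel alloy into compression, with equal and opposite forces P (no external load).
Equating the net (thermal + elastic) strains gives |α₁ − α₂|·ΔT = P·[1/(A₁E₁) + 1/(A₂E₂)].
|α₁ − α₂|·ΔT = 9.9×10⁻⁶ × 157 = 0.001554.
1/(A₁E₁) + 1/(A₂E₂) = 1/(1150×197×10³) + 1/(2400×72×10³) = 1.02×10⁻⁸ N⁻¹.
P = 0.001554 / 1.02×10⁻⁸ = 152400 N = 152.4 kN.
σ_{aluminium} = P/A₂ = 152400/2400 = 63.49 MPa, tensile.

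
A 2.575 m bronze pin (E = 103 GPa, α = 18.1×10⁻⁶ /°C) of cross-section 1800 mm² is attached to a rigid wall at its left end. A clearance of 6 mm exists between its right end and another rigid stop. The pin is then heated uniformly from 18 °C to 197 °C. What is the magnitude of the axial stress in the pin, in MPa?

Free thermal elongation = αΔT L = 18.1×10⁻⁶ × 179 × 2575 = 8.343 mm.
After closing the 6 mm clearance, 8.343 − 6 = 2.343 mm of expansion remains to be suppressed by the wall.
Compatibility: PL/(AE) = 2.343 mm, so σ = P/A = E × (2.343/2575) = 93.71 MPa.

σ ≈ 93.7 MPa (compressive)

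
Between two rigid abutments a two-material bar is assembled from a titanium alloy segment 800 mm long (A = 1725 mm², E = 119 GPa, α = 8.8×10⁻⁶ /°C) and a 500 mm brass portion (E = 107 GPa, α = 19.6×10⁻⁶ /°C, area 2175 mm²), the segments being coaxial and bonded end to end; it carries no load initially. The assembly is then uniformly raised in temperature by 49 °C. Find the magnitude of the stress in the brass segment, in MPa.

σ ≈ 62.8 MPa (compressive)

If the supports were absent, the total length change would be Σ αᵢΔT Lᵢ = 8.8×10⁻⁶×49×800 + 19.6×10⁻⁶×49×500 = 0.8252 mm.
The walls prevent any net length change, so an axial force P (same in every segment) develops. Compatibility: P · Σ Lᵢ/(AᵢEᵢ) = δ_free.
The series flexibility is Σ Lᵢ/(AᵢEᵢ) = 800/(1725×119×10³) + 500/(2175×107×10³) = 6.046×10⁻⁶ mm/N.
Hence P = δ_free / Σ(L/AE) = 0.8252/6.046×10⁻⁶ = 136.5 kN (compressive).
σ_{brass} = P / A = 136500 / 2175 = 62.75 MPa.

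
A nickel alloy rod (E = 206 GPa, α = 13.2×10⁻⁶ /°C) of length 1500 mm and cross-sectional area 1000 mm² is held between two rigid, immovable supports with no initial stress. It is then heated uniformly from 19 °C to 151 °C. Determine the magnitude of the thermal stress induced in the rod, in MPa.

σ ≈ 359 MPa (compressive)

Because both ends are immovable the net strain is zero, and the suppressed thermal strain is αΔT = 13.2×10⁻⁶ × 132 = 1742.4×10⁻⁶.
The stress required to suppress this strain is σ = Eε = 206×10³ × 1742.4×10⁻⁶ = 358.9 MPa, compressive since the rod is trying to expand.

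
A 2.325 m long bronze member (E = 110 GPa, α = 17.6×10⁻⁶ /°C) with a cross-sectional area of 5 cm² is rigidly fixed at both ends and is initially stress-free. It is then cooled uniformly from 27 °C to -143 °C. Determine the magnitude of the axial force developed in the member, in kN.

The ends cannot move, so σ = EαΔT = 110×10³ × 17.6×10⁻⁶ × 170 = 329.1 MPa.
P = AEαΔT = 500 × 110×10³ × 17.6×10⁻⁶ × 170 = 164.6 kN (tensile).

P ≈ 165 kN (tensile)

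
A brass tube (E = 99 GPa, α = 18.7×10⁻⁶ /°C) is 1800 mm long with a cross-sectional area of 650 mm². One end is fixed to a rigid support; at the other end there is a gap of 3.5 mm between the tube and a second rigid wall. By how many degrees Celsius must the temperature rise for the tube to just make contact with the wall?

ΔT ≈ 104 °C

The gap closes when αΔT L = 3.5 mm, since the tube is still unstressed at that instant.
So ΔT = g/(αL) = 3.5/(18.7×10⁻⁶ × 1800) = 104 °C.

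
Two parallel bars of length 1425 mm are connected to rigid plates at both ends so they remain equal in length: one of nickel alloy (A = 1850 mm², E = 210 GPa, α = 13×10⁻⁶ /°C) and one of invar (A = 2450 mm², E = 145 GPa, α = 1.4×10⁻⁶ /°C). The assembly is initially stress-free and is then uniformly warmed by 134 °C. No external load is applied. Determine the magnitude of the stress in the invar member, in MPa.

σ ≈ 118 MPa (tensile)

Equilibrium of a rigid end plate with no external load gives equal and opposite internal forces ±P in the two members. Since α_{nickel alloy} > α_{invar}, heating drives the nickel alloy into compression and the invar into tension.
Setting the final lengths equal and cancelling L: (α₁ − α₂)ΔT = P/(A₁E₁) + P/(A₂E₂).
|α₁ − α₂|·ΔT = 11.6×10⁻⁶ × 134 = 0.001554.
1/(A₁E₁) + 1/(A₂E₂) = 1/(1850×210×10³) + 1/(2450×145×10³) = 5.389×10⁻⁹ N⁻¹.
So P = 0.001554 / 5.389×10⁻⁹ = 288.4 kN.
σ_{invar} = P/A₂ = 288400/2450 = 117.7 MPa, tensile.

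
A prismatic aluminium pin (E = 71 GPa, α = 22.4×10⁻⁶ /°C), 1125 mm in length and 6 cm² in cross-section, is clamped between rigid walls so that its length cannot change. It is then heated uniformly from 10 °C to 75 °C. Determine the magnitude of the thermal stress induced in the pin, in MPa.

σ ≈ 103 MPa (compressive)

The supports are rigid, so the total axial strain is zero. The restrained thermal strain is ε = αΔT = 22.4×10⁻⁶ × 65 = 1456×10⁻⁶.
Hence σ = E·αΔT = 71×10³ × 1456×10⁻⁶ = 103.4 MPa, compressive.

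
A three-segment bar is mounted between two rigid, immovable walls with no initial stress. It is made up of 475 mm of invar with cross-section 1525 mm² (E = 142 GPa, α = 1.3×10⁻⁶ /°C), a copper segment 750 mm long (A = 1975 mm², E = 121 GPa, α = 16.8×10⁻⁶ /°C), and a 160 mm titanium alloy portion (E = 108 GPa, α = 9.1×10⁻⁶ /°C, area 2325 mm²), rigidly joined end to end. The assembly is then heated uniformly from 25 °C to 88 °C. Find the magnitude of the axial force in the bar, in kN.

With the walls removed the bar would change length by δ_free = Σ αᵢΔT Lᵢ = 1.3×10⁻⁶×63×475 + 16.8×10⁻⁶×63×750 + 9.1×10⁻⁶×63×160 = 0.9244 mm.
The walls prevent any net length change, so an axial force P (same in every segment) develops. Compatibility: P · Σ Lᵢ/(AᵢEᵢ) = δ_free.
Σ Lᵢ/(AᵢEᵢ) = 475/(1525×142×10³) + 750/(1975×121×10³) + 160/(2325×108×10³) = 5.969×10⁻⁶ mm/N.
Hence P = δ_free / Σ(L/AE) = 0.9244/5.969×10⁻⁶ = 154.9 kN (compressive).

P ≈ 155 kN (compressive)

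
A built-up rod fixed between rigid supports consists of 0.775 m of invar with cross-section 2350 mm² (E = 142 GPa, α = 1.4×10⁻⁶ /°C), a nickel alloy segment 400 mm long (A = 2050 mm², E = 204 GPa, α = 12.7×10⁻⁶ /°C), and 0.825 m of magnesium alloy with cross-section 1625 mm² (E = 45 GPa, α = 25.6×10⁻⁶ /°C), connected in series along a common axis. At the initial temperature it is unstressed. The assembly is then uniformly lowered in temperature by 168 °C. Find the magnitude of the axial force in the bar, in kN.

P ≈ 315 kN (tensile)

Free thermal contraction of the whole bar: Σ αᵢΔT Lᵢ = 1.4×10⁻⁶×168×775 + 12.7×10⁻⁶×168×400 + 25.6×10⁻⁶×168×825 = 4.584 mm.
Since the ends are fixed, an axial force P builds up, equal in every segment, with P · Σ Lᵢ/(AᵢEᵢ) = δ_free.
The series flexibility is Σ Lᵢ/(AᵢEᵢ) = 775/(2350×142×10³) + 400/(2050×204×10³) + 825/(1625×45×10³) = 1.456×10⁻⁵ mm/N.
So P = 4.584 / 1.456×10⁻⁵ = 314.8 kN, tensile.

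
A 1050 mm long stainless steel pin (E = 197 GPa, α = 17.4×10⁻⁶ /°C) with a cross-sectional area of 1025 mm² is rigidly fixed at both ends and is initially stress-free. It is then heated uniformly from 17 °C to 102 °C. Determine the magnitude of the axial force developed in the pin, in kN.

P ≈ 299 kN (compressive)

The ends cannot move, so σ = EαΔT = 197×10³ × 17.4×10⁻⁶ × 85 = 291.4 MPa.
P = AEαΔT = 1025 × 197×10³ × 17.4×10⁻⁶ × 85 = 298.6 kN (compressive).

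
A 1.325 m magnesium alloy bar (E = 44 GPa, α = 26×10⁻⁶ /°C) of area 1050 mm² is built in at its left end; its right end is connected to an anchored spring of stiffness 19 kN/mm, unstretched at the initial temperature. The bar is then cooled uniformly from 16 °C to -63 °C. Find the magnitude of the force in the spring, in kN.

P ≈ 33.5 kN

The unrestrained thermal change is αΔT L = 26×10⁻⁶ × 79 × 1325 = 2.722 mm.
Let P be the tensile force in the spring. The bar extends elastically by PL/(AE) and the spring stretches by P/k; together these equal δ_free.
P [ L/(AE) + 1/k ] = δ_free → P [ 1325/(1050×44×10³) + 1/(19×10³) ] = 2.722.
P = 2.722 / 8.131×10⁻⁵ = 33470 N.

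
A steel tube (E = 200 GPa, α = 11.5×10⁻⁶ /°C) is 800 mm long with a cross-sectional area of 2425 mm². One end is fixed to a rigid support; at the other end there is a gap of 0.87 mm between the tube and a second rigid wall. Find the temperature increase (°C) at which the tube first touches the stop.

ΔT ≈ 94.6 °C

The gap closes when αΔT L = 0.87 mm, since the tube is still unstressed at that instant.
ΔT = 0.87 / (11.5×10⁻⁶ × 800) = 94.57 °C.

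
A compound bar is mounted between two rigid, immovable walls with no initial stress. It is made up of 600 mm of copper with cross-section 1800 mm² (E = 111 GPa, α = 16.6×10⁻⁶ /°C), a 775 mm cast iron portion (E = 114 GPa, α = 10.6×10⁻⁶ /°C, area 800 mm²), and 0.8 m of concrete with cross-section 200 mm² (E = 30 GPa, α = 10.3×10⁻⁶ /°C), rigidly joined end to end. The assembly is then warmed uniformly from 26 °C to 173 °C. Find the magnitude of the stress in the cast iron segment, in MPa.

σ ≈ 33.5 MPa (compressive)

If the supports were absent, the total length change would be Σ αᵢΔT Lᵢ = 16.6×10⁻⁶×147×600 + 10.6×10⁻⁶×147×775 + 10.3×10⁻⁶×147×800 = 3.883 mm.
The rigid supports impose zero overall length change; the single axial force P common to all segments must satisfy P Σ Lᵢ/(AᵢEᵢ) = δ_free.
The series flexibility is Σ Lᵢ/(AᵢEᵢ) = 600/(1800×111×10³) + 775/(800×114×10³) + 800/(200×30×10³) = 0.0001448 mm/N.
So P = 3.883 / 0.0001448 = 26.81 kN, compressive.
σ_{cast iron} = P / A = 26810 / 800 = 33.51 MPa.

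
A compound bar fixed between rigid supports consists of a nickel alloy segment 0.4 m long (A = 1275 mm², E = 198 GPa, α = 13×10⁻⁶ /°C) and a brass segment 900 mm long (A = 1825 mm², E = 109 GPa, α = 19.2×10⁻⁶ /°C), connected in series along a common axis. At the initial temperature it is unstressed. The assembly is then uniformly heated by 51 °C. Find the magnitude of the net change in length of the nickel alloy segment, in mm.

|ΔL| ≈ 0.0322 mm

With the walls removed the bar would change length by δ_free = Σ αᵢΔT Lᵢ = 13×10⁻⁶×51×400 + 19.2×10⁻⁶×51×900 = 1.146 mm.
The rigid supports impose zero overall length change; the single axial force P common to all segments must satisfy P Σ Lᵢ/(AᵢEᵢ) = δ_free.
The series flexibility is Σ Lᵢ/(AᵢEᵢ) = 400/(1275×198×10³) + 900/(1825×109×10³) = 6.109×10⁻⁶ mm/N.
P = 1.146 / 6.109×10⁻⁶ = 187700 N = 187.7 kN, compressive.
For the nickel alloy segment, free thermal change = 13×10⁻⁶×51×400 = 0.2652 mm and elastic change from P = 187700×400/(1275×198×10³) = 0.2974 mm; these oppose, so the net change is 0.0322 mm (segment shortens).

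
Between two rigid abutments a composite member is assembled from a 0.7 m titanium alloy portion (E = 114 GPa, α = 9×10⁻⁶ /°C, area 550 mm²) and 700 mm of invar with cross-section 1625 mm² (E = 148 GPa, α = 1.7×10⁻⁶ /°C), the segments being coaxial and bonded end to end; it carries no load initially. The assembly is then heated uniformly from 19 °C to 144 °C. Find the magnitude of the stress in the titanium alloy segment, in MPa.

σ ≈ 121 MPa (compressive)

Free thermal expansion of the whole bar: Σ αᵢΔT Lᵢ = 9×10⁻⁶×125×700 + 1.7×10⁻⁶×125×700 = 0.9363 mm.
The rigid supports impose zero overall length change; the single axial force P common to all segments must satisfy P Σ Lᵢ/(AᵢEᵢ) = δ_free.
Σ Lᵢ/(AᵢEᵢ) = 700/(550×114×10³) + 700/(1625×148×10³) = 1.407×10⁻⁵ mm/N.
Hence P = δ_free / Σ(L/AE) = 0.9363/1.407×10⁻⁵ = 66.52 kN (compressive).
σ_{titanium alloy} = P / A = 66520 / 550 = 120.9 MPa.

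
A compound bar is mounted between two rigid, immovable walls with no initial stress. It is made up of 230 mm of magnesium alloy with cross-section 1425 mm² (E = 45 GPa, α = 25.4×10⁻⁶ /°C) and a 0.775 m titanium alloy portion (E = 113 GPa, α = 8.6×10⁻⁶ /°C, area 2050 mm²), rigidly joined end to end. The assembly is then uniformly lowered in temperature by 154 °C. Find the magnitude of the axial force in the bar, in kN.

Free thermal contraction of the whole bar: Σ αᵢΔT Lᵢ = 25.4×10⁻⁶×154×230 + 8.6×10⁻⁶×154×775 = 1.926 mm.
The rigid supports impose zero overall length change; the single axial force P common to all segments must satisfy P Σ Lᵢ/(AᵢEᵢ) = δ_free.
Σ Lᵢ/(AᵢEᵢ) = 230/(1425×45×10³) + 775/(2050×113×10³) = 6.932×10⁻⁶ mm/N.
P = 1.926 / 6.932×10⁻⁶ = 277800 N = 277.8 kN, tensile.

P ≈ 278 kN (tensile)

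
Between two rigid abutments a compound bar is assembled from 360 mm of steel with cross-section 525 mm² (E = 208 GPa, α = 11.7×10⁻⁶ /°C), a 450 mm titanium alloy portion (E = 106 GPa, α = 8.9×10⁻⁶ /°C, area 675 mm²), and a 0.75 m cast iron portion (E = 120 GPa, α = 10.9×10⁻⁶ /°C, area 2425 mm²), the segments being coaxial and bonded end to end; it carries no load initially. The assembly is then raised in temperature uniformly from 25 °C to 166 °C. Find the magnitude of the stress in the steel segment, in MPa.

σ ≈ 362 MPa (compressive)

With the walls removed the bar would change length by δ_free = Σ αᵢΔT Lᵢ = 11.7×10⁻⁶×141×360 + 8.9×10⁻⁶×141×450 + 10.9×10⁻⁶×141×750 = 2.311 mm.
The rigid supports impose zero overall length change; the single axial force P common to all segments must satisfy P Σ Lᵢ/(AᵢEᵢ) = δ_free.
Σ Lᵢ/(AᵢEᵢ) = 360/(525×208×10³) + 450/(675×106×10³) + 750/(2425×120×10³) = 1.216×10⁻⁵ mm/N.
So P = 2.311 / 1.216×10⁻⁵ = 190 kN, compressive.
σ_{steel} = P / A = 190000 / 525 = 361.9 MPa.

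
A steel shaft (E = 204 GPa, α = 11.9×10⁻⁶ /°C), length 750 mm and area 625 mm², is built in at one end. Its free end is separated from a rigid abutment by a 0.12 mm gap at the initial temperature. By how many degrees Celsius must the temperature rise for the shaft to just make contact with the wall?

ΔT ≈ 13.4 °C

The gap closes when αΔT L = 0.12 mm, since the shaft is still unstressed at that instant.
So ΔT = g/(αL) = 0.12/(11.9×10⁻⁶ × 750) = 13.45 °C.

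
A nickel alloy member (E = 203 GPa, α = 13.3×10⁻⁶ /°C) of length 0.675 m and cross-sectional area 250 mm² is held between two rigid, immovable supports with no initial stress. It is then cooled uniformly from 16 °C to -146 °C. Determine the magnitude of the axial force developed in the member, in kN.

P ≈ 109 kN (tensile)

With zero net strain, σ = E·αΔT = 203 GPa × 13.3×10⁻⁶ × 162 = 437.4 MPa.
P = AEαΔT = 250 × 203×10³ × 13.3×10⁻⁶ × 162 = 109.3 kN (tensile).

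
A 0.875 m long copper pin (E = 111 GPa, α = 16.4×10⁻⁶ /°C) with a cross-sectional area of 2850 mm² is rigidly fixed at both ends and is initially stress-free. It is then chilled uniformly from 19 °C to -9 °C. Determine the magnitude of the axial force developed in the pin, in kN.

P ≈ 145 kN (tensile)

With zero net strain, σ = E·αΔT = 111 GPa × 16.4×10⁻⁶ × 28 = 50.97 MPa.
Axial force P = σA = 50.97 × 2850 = 145300 N = 145.3 kN, tensile.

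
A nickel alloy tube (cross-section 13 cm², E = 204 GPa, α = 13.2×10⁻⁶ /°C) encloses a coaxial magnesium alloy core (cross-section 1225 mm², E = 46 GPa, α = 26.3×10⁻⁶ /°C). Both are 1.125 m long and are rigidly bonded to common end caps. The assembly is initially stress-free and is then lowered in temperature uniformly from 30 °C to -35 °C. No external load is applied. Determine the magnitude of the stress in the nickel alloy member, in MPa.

σ ≈ 30.4 MPa (compressive)

The magnesium alloy has the larger α, so on cooling it would change length more than the nickel alloy if both were free. The rigid plates force a common final length, so the magnesium alloy is put into tension and the nickel alloy into compression, with equal and opposite forces P (no external load).
Setting the final lengths equal and cancelling L: (α₁ − α₂)ΔT = P/(A₁E₁) + P/(A₂E₂).
|α₁ − α₂|·ΔT = 13.1×10⁻⁶ × 65 = 0.0008515.
1/(A₁E₁) + 1/(A₂E₂) = 1/(1300×204×10³) + 1/(1225×46×10³) = 2.152×10⁻⁸ N⁻¹.
P = 0.0008515 / 2.152×10⁻⁸ = 39570 N = 39.57 kN.
σ_{nickel alloy} = P/A₁ = 39570/1300 = 30.44 MPa, compressive.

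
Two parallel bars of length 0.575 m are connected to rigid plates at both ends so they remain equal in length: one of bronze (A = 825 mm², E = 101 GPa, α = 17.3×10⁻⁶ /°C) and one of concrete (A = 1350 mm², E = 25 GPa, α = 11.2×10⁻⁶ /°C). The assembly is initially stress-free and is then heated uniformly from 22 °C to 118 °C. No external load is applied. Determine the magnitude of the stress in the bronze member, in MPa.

σ ≈ 17.1 MPa (compressive)

The bronze has the larger α, so on heating it would change length more than the concrete if both were free. The rigid plates force a common final length, so the bronze is put into compression and the concrete into tension, with equal and opposite forces P (no external load).
Compatibility of the two members (thermal + elastic change equal): (α₁ − α₂)ΔT = P·[1/(A₁E₁) + 1/(A₂E₂)].
|α₁ − α₂|·ΔT = 6.1×10⁻⁶ × 96 = 0.0005856.
1/(A₁E₁) + 1/(A₂E₂) = 1/(825×101×10³) + 1/(1350×25×10³) = 4.163×10⁻⁸ N⁻¹.
So P = 0.0005856 / 4.163×10⁻⁸ = 14.07 kN.
σ_{bronze} = P/A₁ = 14070/825 = 17.05 MPa, compressive.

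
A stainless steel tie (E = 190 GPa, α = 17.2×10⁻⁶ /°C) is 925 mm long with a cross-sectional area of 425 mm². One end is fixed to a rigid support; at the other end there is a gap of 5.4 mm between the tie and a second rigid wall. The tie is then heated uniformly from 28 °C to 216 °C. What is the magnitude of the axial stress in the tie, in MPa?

Unrestrained expansion: δ_free = αΔT L = 17.2×10⁻⁶ × 188 × 925 = 2.991 mm.
Since δ_free = 2.99 mm is less than the 5.4 mm gap, the tie never touches the wall. No axial force develops.

σ ≈ 0 MPa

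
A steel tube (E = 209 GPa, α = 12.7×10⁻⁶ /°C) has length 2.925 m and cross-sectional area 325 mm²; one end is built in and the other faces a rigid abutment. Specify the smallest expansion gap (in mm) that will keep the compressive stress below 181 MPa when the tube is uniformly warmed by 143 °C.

With no wall the tube would lengthen by αΔT L = 12.7×10⁻⁶ × 143 × 2925 = 5.312 mm.
At the allowable stress the elastic shortening the wall may impose is σL/E = 181 × 2925 / (209×10³) = 2.533 mm.
The gap must absorb the remainder: g_min = 5.312 − 2.533 = 2.779 mm.

g ≈ 2.78 mm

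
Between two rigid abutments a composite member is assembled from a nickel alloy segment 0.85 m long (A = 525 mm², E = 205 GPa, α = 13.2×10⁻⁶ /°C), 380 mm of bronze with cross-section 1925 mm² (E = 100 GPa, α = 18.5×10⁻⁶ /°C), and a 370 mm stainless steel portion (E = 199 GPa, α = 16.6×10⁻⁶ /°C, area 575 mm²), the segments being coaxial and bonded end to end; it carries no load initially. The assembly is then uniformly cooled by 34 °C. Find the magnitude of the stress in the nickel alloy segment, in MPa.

σ ≈ 121 MPa (tensile)

Free thermal contraction of the whole bar: Σ αᵢΔT Lᵢ = 13.2×10⁻⁶×34×850 + 18.5×10⁻⁶×34×380 + 16.6×10⁻⁶×34×370 = 0.8293 mm.
Since the ends are fixed, an axial force P builds up, equal in every segment, with P · Σ Lᵢ/(AᵢEᵢ) = δ_free.
The series flexibility is Σ Lᵢ/(AᵢEᵢ) = 850/(525×205×10³) + 380/(1925×100×10³) + 370/(575×199×10³) = 1.311×10⁻⁵ mm/N.
P = 0.8293 / 1.311×10⁻⁵ = 63280 N = 63.28 kN, tensile.
σ_{nickel alloy} = P / A = 63280 / 525 = 120.5 MPa.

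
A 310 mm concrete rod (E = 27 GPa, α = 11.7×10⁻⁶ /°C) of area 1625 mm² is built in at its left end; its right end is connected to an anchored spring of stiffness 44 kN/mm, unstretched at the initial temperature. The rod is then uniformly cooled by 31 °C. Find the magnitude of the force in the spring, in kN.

Free thermal contraction: δ_free = αΔT L = 11.7×10⁻⁶ × 31 × 310 = 0.1124 mm.
With a force P in the spring, the elastic change of the rod is PL/(AE) and that of the spring is P/k; compatibility requires their sum to equal δ_free.
P [ L/(AE) + 1/k ] = δ_free → P [ 310/(1625×27×10³) + 1/(44×10³) ] = 0.1124.
P = 0.1124 / 2.979×10⁻⁵ = 3774 N.

P ≈ 3.77 kN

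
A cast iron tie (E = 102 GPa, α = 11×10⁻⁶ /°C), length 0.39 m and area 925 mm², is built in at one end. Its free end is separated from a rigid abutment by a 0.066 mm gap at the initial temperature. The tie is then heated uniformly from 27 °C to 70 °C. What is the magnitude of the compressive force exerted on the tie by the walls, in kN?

Free thermal elongation = αΔT L = 11×10⁻⁶ × 43 × 390 = 0.1845 mm.
After closing the 0.066 mm clearance, 0.1845 − 0.066 = 0.1185 mm of expansion remains to be suppressed by the wall.
So σ = E(δ_free − g)/L = 102×10³ × 0.1185/390 = 30.98 MPa.
Force on the wall = σA = 30.98 × 925 mm² = 28.66 kN.

P ≈ 28.7 kN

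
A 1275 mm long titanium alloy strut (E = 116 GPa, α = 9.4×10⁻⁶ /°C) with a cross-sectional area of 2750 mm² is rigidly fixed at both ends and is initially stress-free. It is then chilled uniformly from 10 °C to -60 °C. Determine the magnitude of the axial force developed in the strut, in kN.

P ≈ 210 kN (tensile)

With zero net strain, σ = E·αΔT = 116 GPa × 9.4×10⁻⁶ × 70 = 76.33 MPa.
P = AEαΔT = 2750 × 116×10³ × 9.4×10⁻⁶ × 70 = 209.9 kN (tensile).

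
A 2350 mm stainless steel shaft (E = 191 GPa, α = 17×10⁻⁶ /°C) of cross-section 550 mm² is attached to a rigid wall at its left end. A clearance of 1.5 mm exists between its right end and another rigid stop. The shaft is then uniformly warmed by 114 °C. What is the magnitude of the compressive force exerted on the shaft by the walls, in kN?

P ≈ 137 kN

If the wall were absent the shaft would grow by αΔT L = 17×10⁻⁶ × 114 × 2350 = 4.554 mm.
After closing the 1.5 mm clearance, 4.554 − 1.5 = 3.054 mm of expansion remains to be suppressed by the wall.
So σ = E(δ_free − g)/L = 191×10³ × 3.054/2350 = 248.2 MPa.
Force on the wall = σA = 248.2 × 550 mm² = 136.5 kN.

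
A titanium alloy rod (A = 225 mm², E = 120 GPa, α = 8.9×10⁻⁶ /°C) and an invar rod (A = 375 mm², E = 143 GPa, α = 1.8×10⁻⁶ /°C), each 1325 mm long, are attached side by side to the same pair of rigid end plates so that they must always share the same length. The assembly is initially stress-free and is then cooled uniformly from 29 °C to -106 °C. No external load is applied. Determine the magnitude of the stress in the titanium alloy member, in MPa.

σ ≈ 76.5 MPa (tensile)

The titanium alloy has the larger α, so on cooling it would change length more than the invar if both were free. The rigid plates force a common final length, so the titanium alloy is put into tension and the invar into compression, with equal and opposite forces P (no external load).
Setting the final lengths equal and cancelling L: (α₁ − α₂)ΔT = P/(A₁E₁) + P/(A₂E₂).
|α₁ − α₂|·ΔT = 7.1×10⁻⁶ × 135 = 0.0009585.
1/(A₁E₁) + 1/(A₂E₂) = 1/(225×120×10³) + 1/(375×143×10³) = 5.569×10⁻⁸ N⁻¹.
So P = 0.0009585 / 5.569×10⁻⁸ = 17.21 kN.
σ_{titanium alloy} = P/A₁ = 17210/225 = 76.5 MPa, tensile.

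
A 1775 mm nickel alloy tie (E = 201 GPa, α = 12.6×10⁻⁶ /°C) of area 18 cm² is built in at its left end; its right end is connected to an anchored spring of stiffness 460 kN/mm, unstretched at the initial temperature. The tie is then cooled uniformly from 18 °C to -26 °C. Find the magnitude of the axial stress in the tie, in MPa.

The unrestrained thermal change is αΔT L = 12.6×10⁻⁶ × 44 × 1775 = 0.9841 mm.
Let P be the tensile force in the spring. The tie extends elastically by PL/(AE) and the spring stretches by P/k; together these equal δ_free.
P [ L/(AE) + 1/k ] = δ_free → P [ 1775/(1800×201×10³) + 1/(460×10³) ] = 0.9841.
P = 0.9841 / 7.08×10⁻⁶ = 139000 N.
σ = P/A = 139000/1800 = 77.22 MPa.

σ ≈ 77.2 MPa (tensile)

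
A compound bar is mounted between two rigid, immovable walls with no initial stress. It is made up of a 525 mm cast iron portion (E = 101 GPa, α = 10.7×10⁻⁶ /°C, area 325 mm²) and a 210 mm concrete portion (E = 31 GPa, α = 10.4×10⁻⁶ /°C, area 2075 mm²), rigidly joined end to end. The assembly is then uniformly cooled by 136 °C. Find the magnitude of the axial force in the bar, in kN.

If the supports were absent, the total length change would be Σ αᵢΔT Lᵢ = 10.7×10⁻⁶×136×525 + 10.4×10⁻⁶×136×210 = 1.061 mm.
The walls prevent any net length change, so an axial force P (same in every segment) develops. Compatibility: P · Σ Lᵢ/(AᵢEᵢ) = δ_free.
Σ Lᵢ/(AᵢEᵢ) = 525/(325×101×10³) + 210/(2075×31×10³) = 1.926×10⁻⁵ mm/N.
P = 1.061 / 1.926×10⁻⁵ = 55090 N = 55.09 kN, tensile.

P ≈ 55.1 kN (tensile)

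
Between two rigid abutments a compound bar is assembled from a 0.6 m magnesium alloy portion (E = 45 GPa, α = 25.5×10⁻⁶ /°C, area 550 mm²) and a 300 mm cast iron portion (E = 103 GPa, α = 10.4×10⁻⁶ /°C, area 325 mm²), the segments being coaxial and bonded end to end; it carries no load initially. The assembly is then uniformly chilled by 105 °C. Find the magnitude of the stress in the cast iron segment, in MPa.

If the supports were absent, the total length change would be Σ αᵢΔT Lᵢ = 25.5×10⁻⁶×105×600 + 10.4×10⁻⁶×105×300 = 1.934 mm.
Since the ends are fixed, an axial force P builds up, equal in every segment, with P · Σ Lᵢ/(AᵢEᵢ) = δ_free.
The series flexibility is Σ Lᵢ/(AᵢEᵢ) = 600/(550×45×10³) + 300/(325×103×10³) = 3.32×10⁻⁵ mm/N.
So P = 1.934 / 3.32×10⁻⁵ = 58.25 kN, tensile.
σ_{cast iron} = P / A = 58250 / 325 = 179.2 MPa.

σ ≈ 179 MPa (tensile)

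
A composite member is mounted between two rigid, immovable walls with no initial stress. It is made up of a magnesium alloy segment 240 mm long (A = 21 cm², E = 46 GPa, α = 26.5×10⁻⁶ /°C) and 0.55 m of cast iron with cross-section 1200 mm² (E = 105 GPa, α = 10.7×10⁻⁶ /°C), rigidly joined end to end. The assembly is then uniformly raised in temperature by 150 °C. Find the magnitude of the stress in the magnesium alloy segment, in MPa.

σ ≈ 128 MPa (compressive)

If the supports were absent, the total length change would be Σ αᵢΔT Lᵢ = 26.5×10⁻⁶×150×240 + 10.7×10⁻⁶×150×550 = 1.837 mm.
The rigid supports impose zero overall length change; the single axial force P common to all segments must satisfy P Σ Lᵢ/(AᵢEᵢ) = δ_free.
Σ Lᵢ/(AᵢEᵢ) = 240/(2100×46×10³) + 550/(1200×105×10³) = 6.85×10⁻⁶ mm/N.
P = 1.837 / 6.85×10⁻⁶ = 268200 N = 268.2 kN, compressive.
σ_{magnesium alloy} = P / A = 268200 / 2100 = 127.7 MPa.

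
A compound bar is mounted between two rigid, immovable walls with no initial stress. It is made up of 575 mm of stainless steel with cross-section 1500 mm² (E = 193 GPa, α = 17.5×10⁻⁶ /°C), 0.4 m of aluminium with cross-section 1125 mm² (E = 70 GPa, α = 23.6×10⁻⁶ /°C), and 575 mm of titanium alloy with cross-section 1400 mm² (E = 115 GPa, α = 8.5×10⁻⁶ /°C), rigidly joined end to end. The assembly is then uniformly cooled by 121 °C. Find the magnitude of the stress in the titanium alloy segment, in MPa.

Free thermal contraction of the whole bar: Σ αᵢΔT Lᵢ = 17.5×10⁻⁶×121×575 + 23.6×10⁻⁶×121×400 + 8.5×10⁻⁶×121×575 = 2.951 mm.
Since the ends are fixed, an axial force P builds up, equal in every segment, with P · Σ Lᵢ/(AᵢEᵢ) = δ_free.
Σ Lᵢ/(AᵢEᵢ) = 575/(1500×193×10³) + 400/(1125×70×10³) + 575/(1400×115×10³) = 1.064×10⁻⁵ mm/N.
P = 2.951 / 1.064×10⁻⁵ = 277400 N = 277.4 kN, tensile.
σ_{titanium alloy} = P / A = 277400 / 1400 = 198.2 MPa.

σ ≈ 198 MPa (tensile)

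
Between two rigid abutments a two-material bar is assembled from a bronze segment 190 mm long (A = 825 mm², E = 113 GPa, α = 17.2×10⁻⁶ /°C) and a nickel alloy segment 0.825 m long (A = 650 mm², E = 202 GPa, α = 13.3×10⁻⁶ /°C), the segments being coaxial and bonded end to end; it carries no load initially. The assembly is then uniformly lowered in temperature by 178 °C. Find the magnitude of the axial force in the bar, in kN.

P ≈ 305 kN (tensile)

If the supports were absent, the total length change would be Σ αᵢΔT Lᵢ = 17.2×10⁻⁶×178×190 + 13.3×10⁻⁶×178×825 = 2.535 mm.
The walls prevent any net length change, so an axial force P (same in every segment) develops. Compatibility: P · Σ Lᵢ/(AᵢEᵢ) = δ_free.
Σ Lᵢ/(AᵢEᵢ) = 190/(825×113×10³) + 825/(650×202×10³) = 8.321×10⁻⁶ mm/N.
P = 2.535 / 8.321×10⁻⁶ = 304600 N = 304.6 kN, tensile.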